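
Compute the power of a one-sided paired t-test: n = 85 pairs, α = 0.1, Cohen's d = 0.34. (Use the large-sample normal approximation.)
Power ≈ 0.97

Power calculation (paired t-test, normal approximation):
z_β = d · √n - z_α
z_β = 0.34 · √85 - 1.282
z_β = 0.34 · 9.220 - 1.282
z_β = 1.853

Power = Φ(z_β) = Φ(1.853) ≈ 0.968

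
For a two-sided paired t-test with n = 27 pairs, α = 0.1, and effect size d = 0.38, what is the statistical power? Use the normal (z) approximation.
Power ≈ 0.63

Power calculation (paired t-test, normal approximation):
z_β = d · √n - z_{α/2}
z_β = 0.38 · √27 - 1.645
z_β = 0.38 · 5.196 - 1.645
z_β = 0.330

Power = Φ(z_β) = Φ(0.330) ≈ 0.629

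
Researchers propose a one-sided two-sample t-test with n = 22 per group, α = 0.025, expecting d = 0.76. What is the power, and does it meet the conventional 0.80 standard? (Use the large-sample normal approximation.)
Power ≈ 0.71; the study is underpowered (power < 0.80)

Power calculation (two-sample t-test, normal approximation):
z_β = d · √(n/2) - z_α
z_β = 0.76 · √(22/2) - 1.960
z_β = 0.76 · 3.317 - 1.960
z_β = 0.561

Power = Φ(z_β) = Φ(0.561) ≈ 0.712

Effect size d = 0.76 is medium by Cohen's convention (0.2/0.5/0.8).

Threshold: power ≥ 0.80 is conventionally adequate.
Power ≈ 0.71 → the study is underpowered (power < 0.80).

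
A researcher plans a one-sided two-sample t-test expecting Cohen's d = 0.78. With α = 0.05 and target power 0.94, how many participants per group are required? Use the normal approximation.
n = 34 per group

Sample size formula (two-sample t-test, normal approximation):
n = 2 · ((z_α + z_β) / d)²

z_α = 1.645 (for α = 0.05, one-sided)
z_β = 1.555 (for power = 0.94)
d = 0.78

n = 2 · ((1.645 + 1.555) / 0.78)²
n = 2 · (4.103)²
n ≈ 33.67
Round up to the next whole number: n = 34 per group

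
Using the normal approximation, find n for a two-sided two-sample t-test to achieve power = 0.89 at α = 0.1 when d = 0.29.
n = 197 per group

Sample size formula (two-sample t-test, normal approximation):
n = 2 · ((z_{α/2} + z_β) / d)²

z_{α/2} = 1.645 (for α = 0.1, two-sided)
z_β = 1.227 (for power = 0.89)
d = 0.29

n = 2 · ((1.645 + 1.227) / 0.29)²
n = 2 · (9.903)²
n ≈ 196.14
Round up to the next whole number: n = 197 per group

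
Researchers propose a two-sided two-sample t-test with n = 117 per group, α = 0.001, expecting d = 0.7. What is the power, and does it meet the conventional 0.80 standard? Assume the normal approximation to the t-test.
Power ≈ 0.98; the study is adequately powered (power ≥ 0.80)

Power calculation (two-sample t-test, normal approximation):
z_β = d · √(n/2) - z_{α/2}
z_β = 0.7 · √(117/2) - 3.291
z_β = 0.7 · 7.649 - 3.291
z_β = 2.063

Power = Φ(z_β) = Φ(2.063) ≈ 0.980

Effect size d = 0.7 is medium by Cohen's convention (0.2/0.5/0.8).

Threshold: power ≥ 0.80 is conventionally adequate.
Power ≈ 0.98 → the study is adequately powered (power ≥ 0.80).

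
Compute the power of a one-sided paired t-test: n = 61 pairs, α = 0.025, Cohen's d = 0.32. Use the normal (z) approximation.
Power ≈ 0.71

Power calculation (paired t-test, normal approximation):
z_β = d · √n - z_α
z_β = 0.32 · √61 - 1.960
z_β = 0.32 · 7.810 - 1.960
z_β = 0.539

Power = Φ(z_β) = Φ(0.539) ≈ 0.705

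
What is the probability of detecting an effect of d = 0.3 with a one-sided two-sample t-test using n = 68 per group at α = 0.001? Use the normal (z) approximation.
Power ≈ 0.09

Power calculation (two-sample t-test, normal approximation):
z_β = d · √(n/2) - z_α
z_β = 0.3 · √(68/2) - 3.090
z_β = 0.3 · 5.831 - 3.090
z_β = -1.341

Power = Φ(z_β) = Φ(-1.341) ≈ 0.090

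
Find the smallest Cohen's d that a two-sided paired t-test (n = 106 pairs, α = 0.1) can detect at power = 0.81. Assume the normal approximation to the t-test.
d ≈ 0.25

Minimum detectable effect (paired t-test, normal approximation):
d = (z_{α/2} + z_β) / √n
d = (1.645 + 0.878) / √106
d = 2.523 / 10.296
d ≈ 0.25

By Cohen's convention (0.2 small / 0.5 medium / 0.8 large): small effect.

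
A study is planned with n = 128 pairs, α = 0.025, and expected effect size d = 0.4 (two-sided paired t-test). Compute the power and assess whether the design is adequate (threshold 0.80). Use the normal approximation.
Power ≈ 0.99; the study is adequately powered (power ≥ 0.80)

Power calculation (paired t-test, normal approximation):
z_β = d · √n - z_{α/2}
z_β = 0.4 · √128 - 2.241
z_β = 0.4 · 11.314 - 2.241
z_β = 2.284

Power = Φ(z_β) = Φ(2.284) ≈ 0.989

Effect size d = 0.4 is small by Cohen's convention (0.2/0.5/0.8).

Threshold: power ≥ 0.80 is conventionally adequate.
Power ≈ 0.99 → the study is adequately powered (power ≥ 0.80).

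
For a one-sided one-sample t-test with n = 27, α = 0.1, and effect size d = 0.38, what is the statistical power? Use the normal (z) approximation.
Power ≈ 0.76

Power calculation (one-sample t-test, normal approximation):
z_β = d · √n - z_α
z_β = 0.38 · √27 - 1.282
z_β = 0.38 · 5.196 - 1.282
z_β = 0.693

Power = Φ(z_β) = Φ(0.693) ≈ 0.756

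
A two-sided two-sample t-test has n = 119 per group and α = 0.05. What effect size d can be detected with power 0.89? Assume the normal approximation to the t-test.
d ≈ 0.41

Minimum detectable effect (two-sample t-test, normal approximation):
d = (z_{α/2} + z_β) / √(n/2)
d = (1.960 + 1.227) / √(119/2)
d = 3.186 / 7.714
d ≈ 0.41

By Cohen's convention (0.2 small / 0.5 medium / 0.8 large): small effect.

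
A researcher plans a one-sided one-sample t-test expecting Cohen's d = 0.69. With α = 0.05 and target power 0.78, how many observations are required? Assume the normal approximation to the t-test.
n = 13

Sample size formula (one-sample t-test, normal approximation):
n = ((z_α + z_β) / d)²

z_α = 1.645 (for α = 0.05, one-sided)
z_β = 0.772 (for power = 0.78)
d = 0.69

n = ((1.645 + 0.772) / 0.69)²
n = (3.503)²
n ≈ 12.27
Round up to the next whole number: n = 13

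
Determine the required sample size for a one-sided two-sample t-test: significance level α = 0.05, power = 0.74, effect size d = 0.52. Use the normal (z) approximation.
n = 39 per group

Sample size formula (two-sample t-test, normal approximation):
n = 2 · ((z_α + z_β) / d)²

z_α = 1.645 (for α = 0.05, one-sided)
z_β = 0.643 (for power = 0.74)
d = 0.52

n = 2 · ((1.645 + 0.643) / 0.52)²
n = 2 · (4.400)²
n ≈ 38.72
Round up to the next whole number: n = 39 per group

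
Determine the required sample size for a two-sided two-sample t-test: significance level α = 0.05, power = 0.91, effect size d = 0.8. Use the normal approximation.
n = 35 per group

Sample size formula (two-sample t-test, normal approximation):
n = 2 · ((z_{α/2} + z_β) / d)²

z_{α/2} = 1.960 (for α = 0.05, two-sided)
z_β = 1.341 (for power = 0.91)
d = 0.8

n = 2 · ((1.960 + 1.341) / 0.8)²
n = 2 · (4.126)²
n ≈ 34.05
Round up to the next whole number: n = 35 per group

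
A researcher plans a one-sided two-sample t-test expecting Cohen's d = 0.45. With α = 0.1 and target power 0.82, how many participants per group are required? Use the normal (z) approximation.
n = 48 per group

Sample size formula (two-sample t-test, normal approximation):
n = 2 · ((z_α + z_β) / d)²

z_α = 1.282 (for α = 0.1, one-sided)
z_β = 0.915 (for power = 0.82)
d = 0.45

n = 2 · ((1.282 + 0.915) / 0.45)²
n = 2 · (4.882)²
n ≈ 47.67
Round up to the next whole number: n = 48 per group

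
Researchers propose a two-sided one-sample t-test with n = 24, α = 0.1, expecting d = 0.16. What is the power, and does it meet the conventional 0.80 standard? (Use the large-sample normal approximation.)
Power ≈ 0.19; the study is underpowered (power < 0.80)

Power calculation (one-sample t-test, normal approximation):
z_β = d · √n - z_{α/2}
z_β = 0.16 · √24 - 1.645
z_β = 0.16 · 4.899 - 1.645
z_β = -0.861

Power = Φ(z_β) = Φ(-0.861) ≈ 0.195

Effect size d = 0.16 is very small by Cohen's convention (0.2/0.5/0.8).

Threshold: power ≥ 0.80 is conventionally adequate.
Power ≈ 0.19 → the study is underpowered (power < 0.80).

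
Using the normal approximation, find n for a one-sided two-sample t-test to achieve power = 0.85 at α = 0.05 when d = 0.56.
n = 46 per group

Sample size formula (two-sample t-test, normal approximation):
n = 2 · ((z_α + z_β) / d)²

z_α = 1.645 (for α = 0.05, one-sided)
z_β = 1.036 (for power = 0.85)
d = 0.56

n = 2 · ((1.645 + 1.036) / 0.56)²
n = 2 · (4.788)²
n ≈ 45.85
Round up to the next whole number: n = 46 per group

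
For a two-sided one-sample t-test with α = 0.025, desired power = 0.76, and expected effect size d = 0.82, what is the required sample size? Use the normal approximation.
n = 13

Sample size formula (one-sample t-test, normal approximation):
n = ((z_{α/2} + z_β) / d)²

z_{α/2} = 2.241 (for α = 0.025, two-sided)
z_β = 0.706 (for power = 0.76)
d = 0.82

n = ((2.241 + 0.706) / 0.82)²
n = (3.594)²
n ≈ 12.92
Round up to the next whole number: n = 13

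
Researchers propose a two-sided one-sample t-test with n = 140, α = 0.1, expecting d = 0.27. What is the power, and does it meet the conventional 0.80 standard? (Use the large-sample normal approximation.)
Power ≈ 0.94; the study is adequately powered (power ≥ 0.80)

Power calculation (one-sample t-test, normal approximation):
z_β = d · √n - z_{α/2}
z_β = 0.27 · √140 - 1.645
z_β = 0.27 · 11.832 - 1.645
z_β = 1.550

Power = Φ(z_β) = Φ(1.550) ≈ 0.939

Effect size d = 0.27 is small by Cohen's convention (0.2/0.5/0.8).

Threshold: power ≥ 0.80 is conventionally adequate.
Power ≈ 0.94 → the study is adequately powered (power ≥ 0.80).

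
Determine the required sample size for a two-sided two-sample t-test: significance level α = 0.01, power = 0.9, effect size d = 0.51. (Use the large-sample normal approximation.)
n = 115 per group

Sample size formula (two-sample t-test, normal approximation):
n = 2 · ((z_{α/2} + z_β) / d)²

z_{α/2} = 2.576 (for α = 0.01, two-sided)
z_β = 1.282 (for power = 0.9)
d = 0.51

n = 2 · ((2.576 + 1.282) / 0.51)²
n = 2 · (7.565)²
n ≈ 114.46
Round up to the next whole number: n = 115 per group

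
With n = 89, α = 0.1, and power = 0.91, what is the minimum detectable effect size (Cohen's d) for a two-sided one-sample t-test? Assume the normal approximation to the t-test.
d ≈ 0.32

Minimum detectable effect (one-sample t-test, normal approximation):
d = (z_{α/2} + z_β) / √n
d = (1.645 + 1.341) / √89
d = 2.986 / 9.434
d ≈ 0.32

By Cohen's convention (0.2 small / 0.5 medium / 0.8 large): small effect.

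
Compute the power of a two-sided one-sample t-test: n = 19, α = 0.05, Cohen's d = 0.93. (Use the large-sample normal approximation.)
Power ≈ 0.98

Power calculation (one-sample t-test, normal approximation):
z_β = d · √n - z_{α/2}
z_β = 0.93 · √19 - 1.960
z_β = 0.93 · 4.359 - 1.960
z_β = 2.094

Power = Φ(z_β) = Φ(2.094) ≈ 0.982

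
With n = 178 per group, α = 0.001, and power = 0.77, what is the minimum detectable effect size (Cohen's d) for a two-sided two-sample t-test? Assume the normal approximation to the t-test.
d ≈ 0.43

Minimum detectable effect (two-sample t-test, normal approximation):
d = (z_{α/2} + z_β) / √(n/2)
d = (3.291 + 0.739) / √(178/2)
d = 4.029 / 9.434
d ≈ 0.43

By Cohen's convention (0.2 small / 0.5 medium / 0.8 large): small effect.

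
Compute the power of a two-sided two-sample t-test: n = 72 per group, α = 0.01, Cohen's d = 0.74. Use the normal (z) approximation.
Power ≈ 0.97

Power calculation (two-sample t-test, normal approximation):
z_β = d · √(n/2) - z_{α/2}
z_β = 0.74 · √(72/2) - 2.576
z_β = 0.74 · 6.000 - 2.576
z_β = 1.864

Power = Φ(z_β) = Φ(1.864) ≈ 0.969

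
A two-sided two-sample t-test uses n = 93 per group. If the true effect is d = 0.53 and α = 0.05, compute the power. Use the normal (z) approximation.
Power ≈ 0.95

Power calculation (two-sample t-test, normal approximation):
z_β = d · √(n/2) - z_{α/2}
z_β = 0.53 · √(93/2) - 1.960
z_β = 0.53 · 6.819 - 1.960
z_β = 1.654

Power = Φ(z_β) = Φ(1.654) ≈ 0.951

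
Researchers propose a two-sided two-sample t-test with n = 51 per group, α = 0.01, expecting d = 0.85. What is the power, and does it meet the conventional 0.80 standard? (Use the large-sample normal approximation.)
Power ≈ 0.96; the study is adequately powered (power ≥ 0.80)

Power calculation (two-sample t-test, normal approximation):
z_β = d · √(n/2) - z_{α/2}
z_β = 0.85 · √(51/2) - 2.576
z_β = 0.85 · 5.050 - 2.576
z_β = 1.716

Power = Φ(z_β) = Φ(1.716) ≈ 0.957

Effect size d = 0.85 is large by Cohen's convention (0.2/0.5/0.8).

Threshold: power ≥ 0.80 is conventionally adequate.
Power ≈ 0.96 → the study is adequately powered (power ≥ 0.80).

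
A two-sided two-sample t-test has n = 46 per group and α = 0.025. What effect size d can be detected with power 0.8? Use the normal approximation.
d ≈ 0.64

Minimum detectable effect (two-sample t-test, normal approximation):
d = (z_{α/2} + z_β) / √(n/2)
d = (2.241 + 0.842) / √(46/2)
d = 3.083 / 4.796
d ≈ 0.64

By Cohen's convention (0.2 small / 0.5 medium / 0.8 large): medium effect.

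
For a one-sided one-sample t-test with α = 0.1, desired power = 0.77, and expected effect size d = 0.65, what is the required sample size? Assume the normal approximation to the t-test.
n = 10

Sample size formula (one-sample t-test, normal approximation):
n = ((z_α + z_β) / d)²

z_α = 1.282 (for α = 0.1, one-sided)
z_β = 0.739 (for power = 0.77)
d = 0.65

n = ((1.282 + 0.739) / 0.65)²
n = (3.109)²
n ≈ 9.67
Round up to the next whole number: n = 10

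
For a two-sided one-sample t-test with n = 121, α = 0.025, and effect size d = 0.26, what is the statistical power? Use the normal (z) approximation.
Power ≈ 0.73

Power calculation (one-sample t-test, normal approximation):
z_β = d · √n - z_{α/2}
z_β = 0.26 · √121 - 2.241
z_β = 0.26 · 11.000 - 2.241
z_β = 0.619

Power = Φ(z_β) = Φ(0.619) ≈ 0.732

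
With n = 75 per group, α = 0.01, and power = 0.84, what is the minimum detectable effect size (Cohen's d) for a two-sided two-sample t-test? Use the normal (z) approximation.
d ≈ 0.58

Minimum detectable effect (two-sample t-test, normal approximation):
d = (z_{α/2} + z_β) / √(n/2)
d = (2.576 + 0.994) / √(75/2)
d = 3.570 / 6.124
d ≈ 0.58

By Cohen's convention (0.2 small / 0.5 medium / 0.8 large): medium effect.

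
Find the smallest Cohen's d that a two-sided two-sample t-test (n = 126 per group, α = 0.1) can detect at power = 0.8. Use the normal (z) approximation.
d ≈ 0.31

Minimum detectable effect (two-sample t-test, normal approximation):
d = (z_{α/2} + z_β) / √(n/2)
d = (1.645 + 0.842) / √(126/2)
d = 2.486 / 7.937
d ≈ 0.31

By Cohen's convention (0.2 small / 0.5 medium / 0.8 large): small effect.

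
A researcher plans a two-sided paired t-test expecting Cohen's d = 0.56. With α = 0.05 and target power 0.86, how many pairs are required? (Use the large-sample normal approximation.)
n = 30 pairs

Sample size formula (paired t-test, normal approximation):
n = ((z_{α/2} + z_β) / d)²

z_{α/2} = 1.960 (for α = 0.05, two-sided)
z_β = 1.080 (for power = 0.86)
d = 0.56

n = ((1.960 + 1.080) / 0.56)²
n = (5.429)²
n ≈ 29.47
Round up to the next whole number: n = 30 pairs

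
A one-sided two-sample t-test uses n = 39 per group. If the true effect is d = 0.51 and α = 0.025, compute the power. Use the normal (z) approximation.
Power ≈ 0.61

Power calculation (two-sample t-test, normal approximation):
z_β = d · √(n/2) - z_α
z_β = 0.51 · √(39/2) - 1.960
z_β = 0.51 · 4.416 - 1.960
z_β = 0.292

Power = Φ(z_β) = Φ(0.292) ≈ 0.615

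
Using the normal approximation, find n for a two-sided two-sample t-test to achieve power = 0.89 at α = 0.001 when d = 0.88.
n = 53 per group

Sample size formula (two-sample t-test, normal approximation):
n = 2 · ((z_{α/2} + z_β) / d)²

z_{α/2} = 3.291 (for α = 0.001, two-sided)
z_β = 1.227 (for power = 0.89)
d = 0.88

n = 2 · ((3.291 + 1.227) / 0.88)²
n = 2 · (5.134)²
n ≈ 52.72
Round up to the next whole number: n = 53 per group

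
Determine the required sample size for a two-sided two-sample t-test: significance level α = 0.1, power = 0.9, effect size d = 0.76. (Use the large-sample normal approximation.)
n = 30 per group

Sample size formula (two-sample t-test, normal approximation):
n = 2 · ((z_{α/2} + z_β) / d)²

z_{α/2} = 1.645 (for α = 0.1, two-sided)
z_β = 1.282 (for power = 0.9)
d = 0.76

n = 2 · ((1.645 + 1.282) / 0.76)²
n = 2 · (3.851)²
n ≈ 29.66
Round up to the next whole number: n = 30 per group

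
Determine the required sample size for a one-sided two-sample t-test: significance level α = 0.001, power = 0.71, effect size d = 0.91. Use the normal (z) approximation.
n = 33 per group

Sample size formula (two-sample t-test, normal approximation):
n = 2 · ((z_α + z_β) / d)²

z_α = 3.090 (for α = 0.001, one-sided)
z_β = 0.553 (for power = 0.71)
d = 0.91

n = 2 · ((3.090 + 0.553) / 0.91)²
n = 2 · (4.003)²
n ≈ 32.05
Round up to the next whole number: n = 33 per group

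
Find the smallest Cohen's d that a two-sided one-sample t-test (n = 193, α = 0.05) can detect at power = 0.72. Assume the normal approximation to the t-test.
d ≈ 0.18

Minimum detectable effect (one-sample t-test, normal approximation):
d = (z_{α/2} + z_β) / √n
d = (1.960 + 0.583) / √193
d = 2.543 / 13.892
d ≈ 0.18

By Cohen's convention (0.2 small / 0.5 medium / 0.8 large): very small effect.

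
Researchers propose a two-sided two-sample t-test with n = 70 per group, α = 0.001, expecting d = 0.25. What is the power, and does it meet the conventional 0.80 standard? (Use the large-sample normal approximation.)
Power ≈ 0.04; the study is underpowered (power < 0.80)

Power calculation (two-sample t-test, normal approximation):
z_β = d · √(n/2) - z_{α/2}
z_β = 0.25 · √(70/2) - 3.291
z_β = 0.25 · 5.916 - 3.291
z_β = -1.812

Power = Φ(z_β) = Φ(-1.812) ≈ 0.035

Effect size d = 0.25 is small by Cohen's convention (0.2/0.5/0.8).

Threshold: power ≥ 0.80 is conventionally adequate.
Power ≈ 0.04 → the study is underpowered (power < 0.80).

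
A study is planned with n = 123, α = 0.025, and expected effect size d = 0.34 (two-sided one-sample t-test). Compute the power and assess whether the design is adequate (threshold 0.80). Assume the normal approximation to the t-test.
Power ≈ 0.94; the study is adequately powered (power ≥ 0.80)

Power calculation (one-sample t-test, normal approximation):
z_β = d · √n - z_{α/2}
z_β = 0.34 · √123 - 2.241
z_β = 0.34 · 11.091 - 2.241
z_β = 1.529

Power = Φ(z_β) = Φ(1.529) ≈ 0.937

Effect size d = 0.34 is small by Cohen's convention (0.2/0.5/0.8).

Threshold: power ≥ 0.80 is conventionally adequate.
Power ≈ 0.94 → the study is adequately powered (power ≥ 0.80).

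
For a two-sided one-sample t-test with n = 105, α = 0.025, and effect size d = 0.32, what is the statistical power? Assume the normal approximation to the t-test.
Power ≈ 0.85

Power calculation (one-sample t-test, normal approximation):
z_β = d · √n - z_{α/2}
z_β = 0.32 · √105 - 2.241
z_β = 0.32 · 10.247 - 2.241
z_β = 1.038

Power = Φ(z_β) = Φ(1.038) ≈ 0.850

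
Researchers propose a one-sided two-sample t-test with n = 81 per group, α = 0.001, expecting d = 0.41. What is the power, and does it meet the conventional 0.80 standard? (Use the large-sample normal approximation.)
Power ≈ 0.32; the study is underpowered (power < 0.80)

Power calculation (two-sample t-test, normal approximation):
z_β = d · √(n/2) - z_α
z_β = 0.41 · √(81/2) - 3.090
z_β = 0.41 · 6.364 - 3.090
z_β = -0.481

Power = Φ(z_β) = Φ(-0.481) ≈ 0.315

Effect size d = 0.41 is small by Cohen's convention (0.2/0.5/0.8).

Threshold: power ≥ 0.80 is conventionally adequate.
Power ≈ 0.32 → the study is underpowered (power < 0.80).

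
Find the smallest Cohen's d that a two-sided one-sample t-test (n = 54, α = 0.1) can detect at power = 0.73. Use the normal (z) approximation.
d ≈ 0.31

Minimum detectable effect (one-sample t-test, normal approximation):
d = (z_{α/2} + z_β) / √n
d = (1.645 + 0.613) / √54
d = 2.258 / 7.348
d ≈ 0.31

By Cohen's convention (0.2 small / 0.5 medium / 0.8 large): small effect.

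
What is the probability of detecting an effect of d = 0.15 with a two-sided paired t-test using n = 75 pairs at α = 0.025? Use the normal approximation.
Power ≈ 0.17

Power calculation (paired t-test, normal approximation):
z_β = d · √n - z_{α/2}
z_β = 0.15 · √75 - 2.241
z_β = 0.15 · 8.660 - 2.241
z_β = -0.942

Power = Φ(z_β) = Φ(-0.942) ≈ 0.173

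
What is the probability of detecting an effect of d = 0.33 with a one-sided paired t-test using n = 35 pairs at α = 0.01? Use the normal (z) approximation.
Power ≈ 0.35

Power calculation (paired t-test, normal approximation):
z_β = d · √n - z_α
z_β = 0.33 · √35 - 2.326
z_β = 0.33 · 5.916 - 2.326
z_β = -0.374

Power = Φ(z_β) = Φ(-0.374) ≈ 0.354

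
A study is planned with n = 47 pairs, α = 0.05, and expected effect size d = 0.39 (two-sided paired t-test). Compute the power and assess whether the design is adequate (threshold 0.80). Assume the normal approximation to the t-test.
Power ≈ 0.76; the study is underpowered (power < 0.80)

Power calculation (paired t-test, normal approximation):
z_β = d · √n - z_{α/2}
z_β = 0.39 · √47 - 1.960
z_β = 0.39 · 6.856 - 1.960
z_β = 0.714

Power = Φ(z_β) = Φ(0.714) ≈ 0.762

Effect size d = 0.39 is small by Cohen's convention (0.2/0.5/0.8).

Threshold: power ≥ 0.80 is conventionally adequate.
Power ≈ 0.76 → the study is underpowered (power < 0.80).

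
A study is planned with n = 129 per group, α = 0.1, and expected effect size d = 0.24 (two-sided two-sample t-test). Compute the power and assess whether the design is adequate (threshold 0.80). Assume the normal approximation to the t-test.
Power ≈ 0.61; the study is underpowered (power < 0.80)

Power calculation (two-sample t-test, normal approximation):
z_β = d · √(n/2) - z_{α/2}
z_β = 0.24 · √(129/2) - 1.645
z_β = 0.24 · 8.031 - 1.645
z_β = 0.283

Power = Φ(z_β) = Φ(0.283) ≈ 0.611

Effect size d = 0.24 is small by Cohen's convention (0.2/0.5/0.8).

Threshold: power ≥ 0.80 is conventionally adequate.
Power ≈ 0.61 → the study is underpowered (power < 0.80).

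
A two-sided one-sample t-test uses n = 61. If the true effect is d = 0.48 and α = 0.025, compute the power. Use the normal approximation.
Power ≈ 0.93

Power calculation (one-sample t-test, normal approximation):
z_β = d · √n - z_{α/2}
z_β = 0.48 · √61 - 2.241
z_β = 0.48 · 7.810 - 2.241
z_β = 1.508

Power = Φ(z_β) = Φ(1.508) ≈ 0.934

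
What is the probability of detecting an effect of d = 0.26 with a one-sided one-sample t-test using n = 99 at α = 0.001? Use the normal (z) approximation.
Power ≈ 0.31

Power calculation (one-sample t-test, normal approximation):
z_β = d · √n - z_α
z_β = 0.26 · √99 - 3.090
z_β = 0.26 · 9.950 - 3.090
z_β = -0.503

Power = Φ(z_β) = Φ(-0.503) ≈ 0.307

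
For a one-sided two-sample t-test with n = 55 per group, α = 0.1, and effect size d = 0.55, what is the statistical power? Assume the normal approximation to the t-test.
Power ≈ 0.95

Power calculation (two-sample t-test, normal approximation):
z_β = d · √(n/2) - z_α
z_β = 0.55 · √(55/2) - 1.282
z_β = 0.55 · 5.244 - 1.282
z_β = 1.603

Power = Φ(z_β) = Φ(1.603) ≈ 0.945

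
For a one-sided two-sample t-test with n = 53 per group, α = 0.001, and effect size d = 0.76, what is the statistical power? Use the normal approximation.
Power ≈ 0.79

Power calculation (two-sample t-test, normal approximation):
z_β = d · √(n/2) - z_α
z_β = 0.76 · √(53/2) - 3.090
z_β = 0.76 · 5.148 - 3.090
z_β = 0.822

Power = Φ(z_β) = Φ(0.822) ≈ 0.794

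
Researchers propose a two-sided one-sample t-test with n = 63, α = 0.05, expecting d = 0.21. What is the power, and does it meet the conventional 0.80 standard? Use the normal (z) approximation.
Power ≈ 0.38; the study is underpowered (power < 0.80)

Power calculation (one-sample t-test, normal approximation):
z_β = d · √n - z_{α/2}
z_β = 0.21 · √63 - 1.960
z_β = 0.21 · 7.937 - 1.960
z_β = -0.293

Power = Φ(z_β) = Φ(-0.293) ≈ 0.385

Effect size d = 0.21 is small by Cohen's convention (0.2/0.5/0.8).

Threshold: power ≥ 0.80 is conventionally adequate.
Power ≈ 0.38 → the study is underpowered (power < 0.80).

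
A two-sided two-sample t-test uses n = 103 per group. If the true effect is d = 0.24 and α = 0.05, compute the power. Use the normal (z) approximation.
Power ≈ 0.41

Power calculation (two-sample t-test, normal approximation):
z_β = d · √(n/2) - z_{α/2}
z_β = 0.24 · √(103/2) - 1.960
z_β = 0.24 · 7.176 - 1.960
z_β = -0.238

Power = Φ(z_β) = Φ(-0.238) ≈ 0.406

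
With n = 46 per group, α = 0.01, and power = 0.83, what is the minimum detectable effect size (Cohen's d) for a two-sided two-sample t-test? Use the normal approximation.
d ≈ 0.74

Minimum detectable effect (two-sample t-test, normal approximation):
d = (z_{α/2} + z_β) / √(n/2)
d = (2.576 + 0.954) / √(46/2)
d = 3.530 / 4.796
d ≈ 0.74

By Cohen's convention (0.2 small / 0.5 medium / 0.8 large): medium effect.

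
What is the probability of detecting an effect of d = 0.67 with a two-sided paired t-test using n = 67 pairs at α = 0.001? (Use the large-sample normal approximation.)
Power ≈ 0.99

Power calculation (paired t-test, normal approximation):
z_β = d · √n - z_{α/2}
z_β = 0.67 · √67 - 3.291
z_β = 0.67 · 8.185 - 3.291
z_β = 2.194

Power = Φ(z_β) = Φ(2.194) ≈ 0.986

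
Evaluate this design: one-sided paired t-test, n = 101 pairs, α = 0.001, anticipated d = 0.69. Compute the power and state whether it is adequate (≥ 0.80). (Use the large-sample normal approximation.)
Power ≈ 1.00; the study is adequately powered (power ≥ 0.80)

Power calculation (paired t-test, normal approximation):
z_β = d · √n - z_α
z_β = 0.69 · √101 - 3.090
z_β = 0.69 · 10.050 - 3.090
z_β = 3.844

Power = Φ(z_β) = Φ(3.844) ≈ 1.000

Effect size d = 0.69 is medium by Cohen's convention (0.2/0.5/0.8).

Threshold: power ≥ 0.80 is conventionally adequate.
Power ≈ 1.00 → the study is adequately powered (power ≥ 0.80).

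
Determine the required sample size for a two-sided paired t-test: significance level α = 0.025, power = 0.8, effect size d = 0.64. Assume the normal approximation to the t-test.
n = 24 pairs

Sample size formula (paired t-test, normal approximation):
n = ((z_{α/2} + z_β) / d)²

z_{α/2} = 2.241 (for α = 0.025, two-sided)
z_β = 0.842 (for power = 0.8)
d = 0.64

n = ((2.241 + 0.842) / 0.64)²
n = (4.817)²
n ≈ 23.20
Round up to the next whole number: n = 24 pairs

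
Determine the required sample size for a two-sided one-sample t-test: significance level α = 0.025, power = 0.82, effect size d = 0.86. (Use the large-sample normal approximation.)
n = 14

Sample size formula (one-sample t-test, normal approximation):
n = ((z_{α/2} + z_β) / d)²

z_{α/2} = 2.241 (for α = 0.025, two-sided)
z_β = 0.915 (for power = 0.82)
d = 0.86

n = ((2.241 + 0.915) / 0.86)²
n = (3.670)²
n ≈ 13.47
Round up to the next whole number: n = 14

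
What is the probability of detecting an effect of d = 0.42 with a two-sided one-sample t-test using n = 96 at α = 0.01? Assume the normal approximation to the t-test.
Power ≈ 0.94

Power calculation (one-sample t-test, normal approximation):
z_β = d · √n - z_{α/2}
z_β = 0.42 · √96 - 2.576
z_β = 0.42 · 9.798 - 2.576
z_β = 1.539

Power = Φ(z_β) = Φ(1.539) ≈ 0.938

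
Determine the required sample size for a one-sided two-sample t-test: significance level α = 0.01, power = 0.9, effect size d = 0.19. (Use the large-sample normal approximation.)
n = 722 per group

Sample size formula (two-sample t-test, normal approximation):
n = 2 · ((z_α + z_β) / d)²

z_α = 2.326 (for α = 0.01, one-sided)
z_β = 1.282 (for power = 0.9)
d = 0.19

n = 2 · ((2.326 + 1.282) / 0.19)²
n = 2 · (18.989)²
n ≈ 721.16
Round up to the next whole number: n = 722 per group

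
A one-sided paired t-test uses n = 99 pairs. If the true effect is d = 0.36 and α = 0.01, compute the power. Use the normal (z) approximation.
Power ≈ 0.90

Power calculation (paired t-test, normal approximation):
z_β = d · √n - z_α
z_β = 0.36 · √99 - 2.326
z_β = 0.36 · 9.950 - 2.326
z_β = 1.256

Power = Φ(z_β) = Φ(1.256) ≈ 0.895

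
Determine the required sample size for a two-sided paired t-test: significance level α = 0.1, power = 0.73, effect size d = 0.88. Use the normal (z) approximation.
n = 7 pairs

Sample size formula (paired t-test, normal approximation):
n = ((z_{α/2} + z_β) / d)²

z_{α/2} = 1.645 (for α = 0.1, two-sided)
z_β = 0.613 (for power = 0.73)
d = 0.88

n = ((1.645 + 0.613) / 0.88)²
n = (2.566)²
n ≈ 6.58
Round up to the next whole number: n = 7 pairs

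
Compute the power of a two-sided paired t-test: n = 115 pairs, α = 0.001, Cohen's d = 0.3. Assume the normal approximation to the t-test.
Power ≈ 0.47

Power calculation (paired t-test, normal approximation):
z_β = d · √n - z_{α/2}
z_β = 0.3 · √115 - 3.291
z_β = 0.3 · 10.724 - 3.291
z_β = -0.073

Power = Φ(z_β) = Φ(-0.073) ≈ 0.471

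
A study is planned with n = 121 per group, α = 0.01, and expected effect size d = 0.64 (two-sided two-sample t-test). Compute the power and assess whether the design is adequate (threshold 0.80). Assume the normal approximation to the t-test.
Power ≈ 0.99; the study is adequately powered (power ≥ 0.80)

Power calculation (two-sample t-test, normal approximation):
z_β = d · √(n/2) - z_{α/2}
z_β = 0.64 · √(121/2) - 2.576
z_β = 0.64 · 7.778 - 2.576
z_β = 2.402

Power = Φ(z_β) = Φ(2.402) ≈ 0.992

Effect size d = 0.64 is medium by Cohen's convention (0.2/0.5/0.8).

Threshold: power ≥ 0.80 is conventionally adequate.
Power ≈ 0.99 → the study is adequately powered (power ≥ 0.80).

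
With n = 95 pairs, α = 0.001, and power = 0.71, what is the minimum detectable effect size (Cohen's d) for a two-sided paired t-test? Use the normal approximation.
d ≈ 0.39

Minimum detectable effect (paired t-test, normal approximation):
d = (z_{α/2} + z_β) / √n
d = (3.291 + 0.553) / √95
d = 3.844 / 9.747
d ≈ 0.39

By Cohen's convention (0.2 small / 0.5 medium / 0.8 large): small effect.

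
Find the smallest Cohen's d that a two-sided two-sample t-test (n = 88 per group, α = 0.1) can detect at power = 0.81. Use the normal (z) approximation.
d ≈ 0.38

Minimum detectable effect (two-sample t-test, normal approximation):
d = (z_{α/2} + z_β) / √(n/2)
d = (1.645 + 0.878) / √(88/2)
d = 2.523 / 6.633
d ≈ 0.38

By Cohen's convention (0.2 small / 0.5 medium / 0.8 large): small effect.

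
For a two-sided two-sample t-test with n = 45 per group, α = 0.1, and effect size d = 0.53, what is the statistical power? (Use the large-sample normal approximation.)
Power ≈ 0.81

Power calculation (two-sample t-test, normal approximation):
z_β = d · √(n/2) - z_{α/2}
z_β = 0.53 · √(45/2) - 1.645
z_β = 0.53 · 4.743 - 1.645
z_β = 0.869

Power = Φ(z_β) = Φ(0.869) ≈ 0.808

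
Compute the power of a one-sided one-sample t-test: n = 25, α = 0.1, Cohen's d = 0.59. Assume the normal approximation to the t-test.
Power ≈ 0.95

Power calculation (one-sample t-test, normal approximation):
z_β = d · √n - z_α
z_β = 0.59 · √25 - 1.282
z_β = 0.59 · 5.000 - 1.282
z_β = 1.668

Power = Φ(z_β) = Φ(1.668) ≈ 0.952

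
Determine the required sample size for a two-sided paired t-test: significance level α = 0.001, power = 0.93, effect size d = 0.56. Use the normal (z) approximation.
n = 73 pairs

Sample size formula (paired t-test, normal approximation):
n = ((z_{α/2} + z_β) / d)²

z_{α/2} = 3.291 (for α = 0.001, two-sided)
z_β = 1.476 (for power = 0.93)
d = 0.56

n = ((3.291 + 1.476) / 0.56)²
n = (8.513)²
n ≈ 72.47
Round up to the next whole number: n = 73 pairs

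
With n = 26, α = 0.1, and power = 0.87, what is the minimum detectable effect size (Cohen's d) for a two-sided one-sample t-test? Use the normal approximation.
d ≈ 0.54

Minimum detectable effect (one-sample t-test, normal approximation):
d = (z_{α/2} + z_β) / √n
d = (1.645 + 1.126) / √26
d = 2.771 / 5.099
d ≈ 0.54

By Cohen's convention (0.2 small / 0.5 medium / 0.8 large): medium effect.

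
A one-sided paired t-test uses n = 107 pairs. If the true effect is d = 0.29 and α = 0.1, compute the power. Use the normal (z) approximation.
Power ≈ 0.96

Power calculation (paired t-test, normal approximation):
z_β = d · √n - z_α
z_β = 0.29 · √107 - 1.282
z_β = 0.29 · 10.344 - 1.282
z_β = 1.718

Power = Φ(z_β) = Φ(1.718) ≈ 0.957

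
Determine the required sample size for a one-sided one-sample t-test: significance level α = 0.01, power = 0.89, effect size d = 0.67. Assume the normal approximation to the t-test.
n = 29

Sample size formula (one-sample t-test, normal approximation):
n = ((z_α + z_β) / d)²

z_α = 2.326 (for α = 0.01, one-sided)
z_β = 1.227 (for power = 0.89)
d = 0.67

n = ((2.326 + 1.227) / 0.67)²
n = (5.303)²
n ≈ 28.12
Round up to the next whole number: n = 29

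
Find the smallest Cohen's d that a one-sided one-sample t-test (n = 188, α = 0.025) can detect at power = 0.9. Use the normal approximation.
d ≈ 0.24

Minimum detectable effect (one-sample t-test, normal approximation):
d = (z_α + z_β) / √n
d = (1.960 + 1.282) / √188
d = 3.242 / 13.711
d ≈ 0.24

By Cohen's convention (0.2 small / 0.5 medium / 0.8 large): small effect.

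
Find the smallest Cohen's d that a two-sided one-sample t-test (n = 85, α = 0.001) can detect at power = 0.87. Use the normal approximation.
d ≈ 0.48

Minimum detectable effect (one-sample t-test, normal approximation):
d = (z_{α/2} + z_β) / √n
d = (3.291 + 1.126) / √85
d = 4.417 / 9.220
d ≈ 0.48

By Cohen's convention (0.2 small / 0.5 medium / 0.8 large): small effect.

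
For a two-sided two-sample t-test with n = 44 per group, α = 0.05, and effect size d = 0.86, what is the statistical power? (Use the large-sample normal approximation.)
Power ≈ 0.98

Power calculation (two-sample t-test, normal approximation):
z_β = d · √(n/2) - z_{α/2}
z_β = 0.86 · √(44/2) - 1.960
z_β = 0.86 · 4.690 - 1.960
z_β = 2.074

Power = Φ(z_β) = Φ(2.074) ≈ 0.981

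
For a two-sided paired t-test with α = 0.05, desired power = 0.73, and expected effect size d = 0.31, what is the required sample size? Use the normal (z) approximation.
n = 69 pairs

Sample size formula (paired t-test, normal approximation):
n = ((z_{α/2} + z_β) / d)²

z_{α/2} = 1.960 (for α = 0.05, two-sided)
z_β = 0.613 (for power = 0.73)
d = 0.31

n = ((1.960 + 0.613) / 0.31)²
n = (8.300)²
n ≈ 68.89
Round up to the next whole number: n = 69 pairs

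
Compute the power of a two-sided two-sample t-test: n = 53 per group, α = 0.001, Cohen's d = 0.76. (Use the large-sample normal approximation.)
Power ≈ 0.73

Power calculation (two-sample t-test, normal approximation):
z_β = d · √(n/2) - z_{α/2}
z_β = 0.76 · √(53/2) - 3.291
z_β = 0.76 · 5.148 - 3.291
z_β = 0.622

Power = Φ(z_β) = Φ(0.622) ≈ 0.733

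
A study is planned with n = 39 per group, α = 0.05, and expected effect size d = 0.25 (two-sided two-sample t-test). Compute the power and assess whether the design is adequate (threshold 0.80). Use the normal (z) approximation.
Power ≈ 0.20; the study is underpowered (power < 0.80)

Power calculation (two-sample t-test, normal approximation):
z_β = d · √(n/2) - z_{α/2}
z_β = 0.25 · √(39/2) - 1.960
z_β = 0.25 · 4.416 - 1.960
z_β = -0.856

Power = Φ(z_β) = Φ(-0.856) ≈ 0.196

Effect size d = 0.25 is small by Cohen's convention (0.2/0.5/0.8).

Threshold: power ≥ 0.80 is conventionally adequate.
Power ≈ 0.20 → the study is underpowered (power < 0.80).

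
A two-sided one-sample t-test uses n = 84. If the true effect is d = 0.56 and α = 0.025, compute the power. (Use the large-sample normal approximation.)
Power ≈ 1.00

Power calculation (one-sample t-test, normal approximation):
z_β = d · √n - z_{α/2}
z_β = 0.56 · √84 - 2.241
z_β = 0.56 · 9.165 - 2.241
z_β = 2.891

Power = Φ(z_β) = Φ(2.891) ≈ 0.998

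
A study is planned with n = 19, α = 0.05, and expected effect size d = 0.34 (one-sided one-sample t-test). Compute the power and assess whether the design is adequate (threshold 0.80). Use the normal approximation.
Power ≈ 0.44; the study is underpowered (power < 0.80)

Power calculation (one-sample t-test, normal approximation):
z_β = d · √n - z_α
z_β = 0.34 · √19 - 1.645
z_β = 0.34 · 4.359 - 1.645
z_β = -0.163

Power = Φ(z_β) = Φ(-0.163) ≈ 0.435

Effect size d = 0.34 is small by Cohen's convention (0.2/0.5/0.8).

Threshold: power ≥ 0.80 is conventionally adequate.
Power ≈ 0.44 → the study is underpowered (power < 0.80).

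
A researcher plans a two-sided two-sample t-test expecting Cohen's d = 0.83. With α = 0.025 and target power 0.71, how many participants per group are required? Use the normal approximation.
n = 23 per group

Sample size formula (two-sample t-test, normal approximation):
n = 2 · ((z_{α/2} + z_β) / d)²

z_{α/2} = 2.241 (for α = 0.025, two-sided)
z_β = 0.553 (for power = 0.71)
d = 0.83

n = 2 · ((2.241 + 0.553) / 0.83)²
n = 2 · (3.366)²
n ≈ 22.66
Round up to the next whole number: n = 23 per group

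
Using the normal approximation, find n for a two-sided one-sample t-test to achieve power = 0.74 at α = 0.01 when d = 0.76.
n = 18

Sample size formula (one-sample t-test, normal approximation):
n = ((z_{α/2} + z_β) / d)²

z_{α/2} = 2.576 (for α = 0.01, two-sided)
z_β = 0.643 (for power = 0.74)
d = 0.76

n = ((2.576 + 0.643) / 0.76)²
n = (4.236)²
n ≈ 17.94
Round up to the next whole number: n = 18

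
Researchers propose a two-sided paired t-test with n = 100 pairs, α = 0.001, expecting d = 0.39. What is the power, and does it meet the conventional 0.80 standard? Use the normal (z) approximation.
Power ≈ 0.73; the study is underpowered (power < 0.80)

Power calculation (paired t-test, normal approximation):
z_β = d · √n - z_{α/2}
z_β = 0.39 · √100 - 3.291
z_β = 0.39 · 10.000 - 3.291
z_β = 0.609

Power = Φ(z_β) = Φ(0.609) ≈ 0.729

Effect size d = 0.39 is small by Cohen's convention (0.2/0.5/0.8).

Threshold: power ≥ 0.80 is conventionally adequate.
Power ≈ 0.73 → the study is underpowered (power < 0.80).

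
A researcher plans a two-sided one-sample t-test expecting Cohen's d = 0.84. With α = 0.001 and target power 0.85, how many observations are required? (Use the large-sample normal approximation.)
n = 27

Sample size formula (one-sample t-test, normal approximation):
n = ((z_{α/2} + z_β) / d)²

z_{α/2} = 3.291 (for α = 0.001, two-sided)
z_β = 1.036 (for power = 0.85)
d = 0.84

n = ((3.291 + 1.036) / 0.84)²
n = (5.151)²
n ≈ 26.53
Round up to the next whole number: n = 27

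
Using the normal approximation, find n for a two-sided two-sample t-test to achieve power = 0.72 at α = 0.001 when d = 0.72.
n = 58 per group

Sample size formula (two-sample t-test, normal approximation):
n = 2 · ((z_{α/2} + z_β) / d)²

z_{α/2} = 3.291 (for α = 0.001, two-sided)
z_β = 0.583 (for power = 0.72)
d = 0.72

n = 2 · ((3.291 + 0.583) / 0.72)²
n = 2 · (5.381)²
n ≈ 57.91
Round up to the next whole number: n = 58 per group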